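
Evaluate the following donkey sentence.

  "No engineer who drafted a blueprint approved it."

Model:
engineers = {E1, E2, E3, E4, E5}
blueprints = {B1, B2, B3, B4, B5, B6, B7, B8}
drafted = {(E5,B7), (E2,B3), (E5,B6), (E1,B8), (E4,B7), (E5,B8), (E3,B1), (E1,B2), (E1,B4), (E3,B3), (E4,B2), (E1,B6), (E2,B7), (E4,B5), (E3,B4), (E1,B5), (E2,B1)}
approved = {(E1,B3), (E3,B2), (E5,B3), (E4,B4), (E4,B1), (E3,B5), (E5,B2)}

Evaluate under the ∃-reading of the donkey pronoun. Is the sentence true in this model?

"it" takes "a blueprint" as antecedent — a donkey pronoun bound across the clause boundary.
Truth condition: for no (e,b) with drafted(e,b) does approved(e,b) hold.
Restrictor pairs — does the scope hold? (E1,B2):fails  (E1,B4):fails  (E1,B5):fails  (E1,B6):fails  (E1,B8):fails  (E2,B1):fails  (E2,B3):fails  (E2,B7):fails  (E3,B1):fails  (E3,B3):fails  (E3,B4):fails  (E4,B2):fails  (E4,B5):fails  (E4,B7):fails  (E5,B6):fails  (E5,B7):fails  (E5,B8):fails
Scope holds for no restrictor pair, so the sentence is true.

True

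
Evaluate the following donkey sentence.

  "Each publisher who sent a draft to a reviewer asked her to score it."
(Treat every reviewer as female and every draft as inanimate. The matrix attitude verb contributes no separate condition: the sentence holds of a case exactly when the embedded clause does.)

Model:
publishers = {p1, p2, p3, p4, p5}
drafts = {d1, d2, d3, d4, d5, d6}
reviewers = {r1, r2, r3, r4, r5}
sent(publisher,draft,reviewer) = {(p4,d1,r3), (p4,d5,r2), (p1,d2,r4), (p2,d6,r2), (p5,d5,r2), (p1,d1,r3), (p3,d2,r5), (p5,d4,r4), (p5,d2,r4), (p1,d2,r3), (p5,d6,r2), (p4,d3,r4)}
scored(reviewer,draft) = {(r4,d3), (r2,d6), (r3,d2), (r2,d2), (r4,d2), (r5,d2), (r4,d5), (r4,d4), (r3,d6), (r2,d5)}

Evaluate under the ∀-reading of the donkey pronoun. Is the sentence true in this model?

"her" takes "a reviewer" as antecedent and "it" takes "a draft"; both are donkey pronouns co-varying with the restrictor.
Strong reading: for every (p,d,r) with sent(p,d,r), scored(r,d).
Restrictor triples: (p1,d1,r3)→scored(r3,d1) ✗  (p1,d2,r3)→scored(r3,d2) ✓  (p1,d2,r4)→scored(r4,d2) ✓  (p2,d6,r2)→scored(r2,d6) ✓  (p3,d2,r5)→scored(r5,d2) ✓  (p4,d1,r3)→scored(r3,d1) ✗  (p4,d3,r4)→scored(r4,d3) ✓  (p4,d5,r2)→scored(r2,d5) ✓  (p5,d2,r4)→scored(r4,d2) ✓  (p5,d4,r4)→scored(r4,d4) ✓  (p5,d5,r2)→scored(r2,d5) ✓  (p5,d6,r2)→scored(r2,d6) ✓
Counterexample: (p1,d1,r3) — scored(r3,d1) does not hold.

False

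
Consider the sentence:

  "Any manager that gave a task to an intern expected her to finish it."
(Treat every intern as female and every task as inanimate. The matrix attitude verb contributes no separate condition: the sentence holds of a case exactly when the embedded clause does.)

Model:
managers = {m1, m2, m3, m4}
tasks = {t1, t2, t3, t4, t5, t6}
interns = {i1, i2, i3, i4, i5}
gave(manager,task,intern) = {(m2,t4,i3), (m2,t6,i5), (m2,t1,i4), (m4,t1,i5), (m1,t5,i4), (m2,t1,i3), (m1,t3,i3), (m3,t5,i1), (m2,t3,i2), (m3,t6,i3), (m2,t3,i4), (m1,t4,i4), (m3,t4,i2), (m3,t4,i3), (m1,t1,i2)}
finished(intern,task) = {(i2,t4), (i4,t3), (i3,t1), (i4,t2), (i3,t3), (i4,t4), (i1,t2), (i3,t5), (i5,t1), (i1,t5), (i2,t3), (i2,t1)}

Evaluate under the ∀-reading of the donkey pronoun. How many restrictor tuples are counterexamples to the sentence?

6

"her" takes "an intern" as antecedent and "it" takes "a task"; both are donkey pronouns co-varying with the restrictor.
Strong reading: for every (m,t,i) with gave(m,t,i), finished(i,t).
Restrictor triples: (m1,t1,i2)→finished(i2,t1) ✓  (m1,t3,i3)→finished(i3,t3) ✓  (m1,t4,i4)→finished(i4,t4) ✓  (m1,t5,i4)→finished(i4,t5) ✗  (m2,t1,i3)→finished(i3,t1) ✓  (m2,t1,i4)→finished(i4,t1) ✗  (m2,t3,i2)→finished(i2,t3) ✓  (m2,t3,i4)→finished(i4,t3) ✓  (m2,t4,i3)→finished(i3,t4) ✗  (m2,t6,i5)→finished(i5,t6) ✗  (m3,t4,i2)→finished(i2,t4) ✓  (m3,t4,i3)→finished(i3,t4) ✗  (m3,t5,i1)→finished(i1,t5) ✓  (m3,t6,i3)→finished(i3,t6) ✗  (m4,t1,i5)→finished(i5,t1) ✓
Counterexamples (restrictor triples failing the scope): 6.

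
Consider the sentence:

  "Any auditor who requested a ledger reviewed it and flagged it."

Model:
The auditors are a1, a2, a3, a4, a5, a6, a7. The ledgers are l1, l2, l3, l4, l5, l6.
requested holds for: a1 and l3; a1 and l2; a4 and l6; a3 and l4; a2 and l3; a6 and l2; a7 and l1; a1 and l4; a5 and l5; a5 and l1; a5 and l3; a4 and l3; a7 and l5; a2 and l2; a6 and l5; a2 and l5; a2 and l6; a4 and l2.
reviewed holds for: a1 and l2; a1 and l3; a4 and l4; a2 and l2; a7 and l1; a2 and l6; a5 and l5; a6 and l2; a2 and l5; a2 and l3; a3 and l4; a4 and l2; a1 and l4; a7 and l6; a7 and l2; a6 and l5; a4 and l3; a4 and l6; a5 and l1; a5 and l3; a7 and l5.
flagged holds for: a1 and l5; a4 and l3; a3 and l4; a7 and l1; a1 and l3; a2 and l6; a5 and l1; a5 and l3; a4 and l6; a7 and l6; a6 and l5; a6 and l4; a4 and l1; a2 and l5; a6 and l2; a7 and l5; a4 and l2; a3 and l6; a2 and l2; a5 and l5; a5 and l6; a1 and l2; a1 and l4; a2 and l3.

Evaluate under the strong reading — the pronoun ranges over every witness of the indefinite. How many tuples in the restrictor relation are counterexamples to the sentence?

0

"it" takes "a ledger" as antecedent — a donkey pronoun bound across the clause boundary.
Strong reading: for every (a,l) with requested(a,l), reviewed(a,l) ∧ flagged(a,l).
Restrictor pairs: (a1,l2) ✓  (a1,l3) ✓  (a1,l4) ✓  (a2,l2) ✓  (a2,l3) ✓  (a2,l5) ✓  (a2,l6) ✓  (a3,l4) ✓  (a4,l2) ✓  (a4,l3) ✓  (a4,l6) ✓  (a5,l1) ✓  (a5,l3) ✓  (a5,l5) ✓  (a6,l2) ✓  (a6,l5) ✓  (a7,l1) ✓  (a7,l5) ✓
Counterexamples (restrictor pairs failing the scope): 0.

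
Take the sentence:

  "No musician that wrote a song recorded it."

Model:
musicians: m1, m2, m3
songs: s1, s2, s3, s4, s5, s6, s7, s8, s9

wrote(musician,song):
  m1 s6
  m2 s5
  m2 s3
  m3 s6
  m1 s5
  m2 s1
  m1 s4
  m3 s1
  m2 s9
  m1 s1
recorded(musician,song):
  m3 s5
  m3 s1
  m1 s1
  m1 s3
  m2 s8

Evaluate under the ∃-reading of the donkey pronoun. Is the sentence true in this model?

False

"it" takes "a song" as antecedent — a donkey pronoun bound across the clause boundary.
Truth condition: for no (m,s) with wrote(m,s) does recorded(m,s) hold.
Restrictor pairs — does the scope hold? (m1,s1):holds  (m1,s4):fails  (m1,s5):fails  (m1,s6):fails  (m2,s1):fails  (m2,s3):fails  (m2,s5):fails  (m2,s9):fails  (m3,s1):holds  (m3,s6):fails
Scope holds for 2 pair(s), so the sentence is false.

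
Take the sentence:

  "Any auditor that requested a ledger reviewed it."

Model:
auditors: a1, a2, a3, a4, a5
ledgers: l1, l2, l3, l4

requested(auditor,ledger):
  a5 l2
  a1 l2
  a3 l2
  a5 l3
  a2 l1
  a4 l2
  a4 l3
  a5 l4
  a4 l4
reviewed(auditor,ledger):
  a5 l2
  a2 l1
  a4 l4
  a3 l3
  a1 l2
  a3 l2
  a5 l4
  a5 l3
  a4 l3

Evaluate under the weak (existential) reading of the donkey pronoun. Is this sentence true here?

"it" takes "a ledger" as antecedent — a donkey pronoun bound across the clause boundary.
Weak reading: every auditor a with some requested-ledger has at least one requested-ledger l such that reviewed(a,l).
Per auditor: a1:✓  a2:✓  a3:✓  a4:✓  a5:✓
Every auditor in the restrictor has a witness.

True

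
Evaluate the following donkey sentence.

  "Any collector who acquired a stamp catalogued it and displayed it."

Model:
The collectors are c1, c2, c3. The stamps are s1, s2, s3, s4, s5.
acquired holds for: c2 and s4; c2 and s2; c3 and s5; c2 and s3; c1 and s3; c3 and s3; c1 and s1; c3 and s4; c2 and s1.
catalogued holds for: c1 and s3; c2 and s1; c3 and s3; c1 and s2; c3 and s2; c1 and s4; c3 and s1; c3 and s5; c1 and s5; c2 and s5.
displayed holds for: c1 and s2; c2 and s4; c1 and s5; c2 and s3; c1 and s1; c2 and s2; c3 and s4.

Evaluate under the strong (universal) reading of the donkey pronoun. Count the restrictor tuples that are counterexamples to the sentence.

"it" takes "a stamp" as antecedent — a donkey pronoun bound across the clause boundary.
Strong reading: for every (c,s) with acquired(c,s), catalogued(c,s) ∧ displayed(c,s).
Restrictor pairs: (c1,s1) ✗  (c1,s3) ✗  (c2,s1) ✗  (c2,s2) ✗  (c2,s3) ✗  (c2,s4) ✗  (c3,s3) ✗  (c3,s4) ✗  (c3,s5) ✗
Counterexamples (restrictor pairs failing the scope): 9.

9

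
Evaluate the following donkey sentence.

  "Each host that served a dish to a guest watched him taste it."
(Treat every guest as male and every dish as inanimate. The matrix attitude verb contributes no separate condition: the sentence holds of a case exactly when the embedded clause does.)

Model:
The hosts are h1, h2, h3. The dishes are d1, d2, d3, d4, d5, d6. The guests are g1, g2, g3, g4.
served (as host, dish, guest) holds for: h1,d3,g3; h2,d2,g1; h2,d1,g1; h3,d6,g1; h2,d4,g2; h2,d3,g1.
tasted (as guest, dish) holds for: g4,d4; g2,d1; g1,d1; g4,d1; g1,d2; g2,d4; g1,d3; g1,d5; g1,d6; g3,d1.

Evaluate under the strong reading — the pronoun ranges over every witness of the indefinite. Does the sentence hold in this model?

False

"him" takes "a guest" as antecedent and "it" takes "a dish"; both are donkey pronouns co-varying with the restrictor.
Strong reading: for every (h,d,g) with served(h,d,g), tasted(g,d).
Restrictor triples: (h1,d3,g3)→tasted(g3,d3) ✗  (h2,d1,g1)→tasted(g1,d1) ✓  (h2,d2,g1)→tasted(g1,d2) ✓  (h2,d3,g1)→tasted(g1,d3) ✓  (h2,d4,g2)→tasted(g2,d4) ✓  (h3,d6,g1)→tasted(g1,d6) ✓
Counterexample: (h1,d3,g3) — tasted(g3,d3) does not hold.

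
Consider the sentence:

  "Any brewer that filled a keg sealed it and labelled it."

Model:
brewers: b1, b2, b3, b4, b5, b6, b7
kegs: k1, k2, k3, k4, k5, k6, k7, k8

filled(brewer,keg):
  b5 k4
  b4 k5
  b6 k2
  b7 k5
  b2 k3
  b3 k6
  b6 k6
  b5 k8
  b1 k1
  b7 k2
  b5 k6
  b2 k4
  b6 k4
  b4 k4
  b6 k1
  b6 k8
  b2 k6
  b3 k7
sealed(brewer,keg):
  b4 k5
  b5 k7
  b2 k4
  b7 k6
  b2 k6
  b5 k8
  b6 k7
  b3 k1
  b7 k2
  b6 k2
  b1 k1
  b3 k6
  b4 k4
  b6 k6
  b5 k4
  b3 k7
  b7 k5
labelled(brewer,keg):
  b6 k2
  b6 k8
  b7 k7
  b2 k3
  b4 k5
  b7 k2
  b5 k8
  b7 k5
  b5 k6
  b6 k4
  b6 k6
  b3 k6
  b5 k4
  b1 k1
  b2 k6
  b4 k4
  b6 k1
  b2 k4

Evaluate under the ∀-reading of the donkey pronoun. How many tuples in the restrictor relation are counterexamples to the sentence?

6

"it" takes "a keg" as antecedent — a donkey pronoun bound across the clause boundary.
Strong reading: for every (b,k) with filled(b,k), sealed(b,k) ∧ labelled(b,k).
Restrictor pairs: (b1,k1) ✓  (b2,k3) ✗  (b2,k4) ✓  (b2,k6) ✓  (b3,k6) ✓  (b3,k7) ✗  (b4,k4) ✓  (b4,k5) ✓  (b5,k4) ✓  (b5,k6) ✗  (b5,k8) ✓  (b6,k1) ✗  (b6,k2) ✓  (b6,k4) ✗  (b6,k6) ✓  (b6,k8) ✗  (b7,k2) ✓  (b7,k5) ✓
Counterexamples (restrictor pairs failing the scope): 6.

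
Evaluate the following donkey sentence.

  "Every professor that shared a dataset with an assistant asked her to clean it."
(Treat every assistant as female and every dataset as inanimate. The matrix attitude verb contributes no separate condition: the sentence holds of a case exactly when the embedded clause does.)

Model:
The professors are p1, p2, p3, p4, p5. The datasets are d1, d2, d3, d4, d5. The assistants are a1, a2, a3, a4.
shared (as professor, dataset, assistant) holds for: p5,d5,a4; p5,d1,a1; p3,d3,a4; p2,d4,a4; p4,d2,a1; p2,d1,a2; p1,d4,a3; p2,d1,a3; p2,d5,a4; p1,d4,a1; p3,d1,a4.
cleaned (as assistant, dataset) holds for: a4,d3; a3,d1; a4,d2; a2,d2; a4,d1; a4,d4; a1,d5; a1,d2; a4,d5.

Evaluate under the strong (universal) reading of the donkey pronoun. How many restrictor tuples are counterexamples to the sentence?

"her" takes "an assistant" as antecedent and "it" takes "a dataset"; both are donkey pronouns co-varying with the restrictor.
Strong reading: for every (p,d,a) with shared(p,d,a), cleaned(a,d).
Restrictor triples: (p1,d4,a1)→cleaned(a1,d4) ✗  (p1,d4,a3)→cleaned(a3,d4) ✗  (p2,d1,a2)→cleaned(a2,d1) ✗  (p2,d1,a3)→cleaned(a3,d1) ✓  (p2,d4,a4)→cleaned(a4,d4) ✓  (p2,d5,a4)→cleaned(a4,d5) ✓  (p3,d1,a4)→cleaned(a4,d1) ✓  (p3,d3,a4)→cleaned(a4,d3) ✓  (p4,d2,a1)→cleaned(a1,d2) ✓  (p5,d1,a1)→cleaned(a1,d1) ✗  (p5,d5,a4)→cleaned(a4,d5) ✓
Counterexamples (restrictor triples failing the scope): 4.

4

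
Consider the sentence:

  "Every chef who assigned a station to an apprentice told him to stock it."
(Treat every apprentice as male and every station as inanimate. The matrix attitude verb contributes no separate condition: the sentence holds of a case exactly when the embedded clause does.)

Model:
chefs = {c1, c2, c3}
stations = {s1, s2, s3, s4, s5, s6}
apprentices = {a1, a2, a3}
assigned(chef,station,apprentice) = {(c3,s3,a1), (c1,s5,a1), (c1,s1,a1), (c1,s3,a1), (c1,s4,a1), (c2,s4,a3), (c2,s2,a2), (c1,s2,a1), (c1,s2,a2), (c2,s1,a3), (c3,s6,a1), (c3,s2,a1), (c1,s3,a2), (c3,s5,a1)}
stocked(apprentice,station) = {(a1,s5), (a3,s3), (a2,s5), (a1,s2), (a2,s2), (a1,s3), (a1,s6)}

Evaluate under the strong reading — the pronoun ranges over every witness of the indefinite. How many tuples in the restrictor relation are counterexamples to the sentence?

"him" takes "an apprentice" as antecedent and "it" takes "a station"; both are donkey pronouns co-varying with the restrictor.
Strong reading: for every (c,s,a) with assigned(c,s,a), stocked(a,s).
Restrictor triples: (c1,s1,a1)→stocked(a1,s1) ✗  (c1,s2,a1)→stocked(a1,s2) ✓  (c1,s2,a2)→stocked(a2,s2) ✓  (c1,s3,a1)→stocked(a1,s3) ✓  (c1,s3,a2)→stocked(a2,s3) ✗  (c1,s4,a1)→stocked(a1,s4) ✗  (c1,s5,a1)→stocked(a1,s5) ✓  (c2,s1,a3)→stocked(a3,s1) ✗  (c2,s2,a2)→stocked(a2,s2) ✓  (c2,s4,a3)→stocked(a3,s4) ✗  (c3,s2,a1)→stocked(a1,s2) ✓  (c3,s3,a1)→stocked(a1,s3) ✓  (c3,s5,a1)→stocked(a1,s5) ✓  (c3,s6,a1)→stocked(a1,s6) ✓
Counterexamples (restrictor triples failing the scope): 5.

5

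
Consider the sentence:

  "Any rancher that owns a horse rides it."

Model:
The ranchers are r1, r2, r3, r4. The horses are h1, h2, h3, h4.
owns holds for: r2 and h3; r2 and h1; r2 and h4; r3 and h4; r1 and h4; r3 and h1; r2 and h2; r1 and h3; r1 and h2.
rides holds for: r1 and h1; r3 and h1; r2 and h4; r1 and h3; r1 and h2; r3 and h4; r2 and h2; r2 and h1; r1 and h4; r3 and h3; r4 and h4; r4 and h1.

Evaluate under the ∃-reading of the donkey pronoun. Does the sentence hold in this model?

"it" takes "a horse" as antecedent — a donkey pronoun bound across the clause boundary.
Weak reading: every rancher r with some owns-horse has at least one owns-horse h such that rides(r,h).
Per rancher: r1:✓  r2:✓  r3:✓
Every rancher in the restrictor has a witness.

True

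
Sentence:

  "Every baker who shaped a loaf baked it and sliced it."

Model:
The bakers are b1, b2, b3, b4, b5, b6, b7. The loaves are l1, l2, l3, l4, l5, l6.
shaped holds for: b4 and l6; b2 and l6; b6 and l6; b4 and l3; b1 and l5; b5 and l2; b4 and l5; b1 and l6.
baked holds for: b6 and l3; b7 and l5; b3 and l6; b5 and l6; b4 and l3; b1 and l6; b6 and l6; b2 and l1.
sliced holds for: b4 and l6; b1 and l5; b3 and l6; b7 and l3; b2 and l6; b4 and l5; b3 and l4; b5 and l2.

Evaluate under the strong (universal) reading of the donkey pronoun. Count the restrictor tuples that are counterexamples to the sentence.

"it" takes "a loaf" as antecedent — a donkey pronoun bound across the clause boundary.
Strong reading: for every (b,l) with shaped(b,l), baked(b,l) ∧ sliced(b,l).
Restrictor pairs: (b1,l5) ✗  (b1,l6) ✗  (b2,l6) ✗  (b4,l3) ✗  (b4,l5) ✗  (b4,l6) ✗  (b5,l2) ✗  (b6,l6) ✗
Counterexamples (restrictor pairs failing the scope): 8.

8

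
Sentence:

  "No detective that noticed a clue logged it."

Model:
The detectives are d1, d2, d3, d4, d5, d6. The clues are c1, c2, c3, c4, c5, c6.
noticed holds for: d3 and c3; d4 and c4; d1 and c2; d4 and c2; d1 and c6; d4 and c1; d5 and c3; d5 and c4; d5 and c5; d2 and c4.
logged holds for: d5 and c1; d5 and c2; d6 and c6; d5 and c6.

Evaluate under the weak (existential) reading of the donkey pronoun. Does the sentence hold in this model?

True

"it" takes "a clue" as antecedent — a donkey pronoun bound across the clause boundary.
Truth condition: for no (d,c) with noticed(d,c) does logged(d,c) hold.
Restrictor pairs — does the scope hold? (d1,c2):fails  (d1,c6):fails  (d2,c4):fails  (d3,c3):fails  (d4,c1):fails  (d4,c2):fails  (d4,c4):fails  (d5,c3):fails  (d5,c4):fails  (d5,c5):fails
Scope holds for no restrictor pair, so the sentence is true.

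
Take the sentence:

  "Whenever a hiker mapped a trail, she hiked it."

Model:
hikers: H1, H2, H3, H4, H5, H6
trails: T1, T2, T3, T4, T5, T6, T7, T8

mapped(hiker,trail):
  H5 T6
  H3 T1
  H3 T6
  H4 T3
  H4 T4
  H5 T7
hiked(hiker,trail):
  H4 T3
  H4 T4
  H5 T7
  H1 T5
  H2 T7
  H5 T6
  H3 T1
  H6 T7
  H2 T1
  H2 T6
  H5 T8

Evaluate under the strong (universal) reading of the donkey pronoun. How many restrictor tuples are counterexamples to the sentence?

"it" takes "a trail" as antecedent — a donkey pronoun bound across the clause boundary.
Strong reading: for every (h,t) with mapped(h,t), hiked(h,t).
Restrictor pairs: (H3,T1) ✓  (H3,T6) ✗  (H4,T3) ✓  (H4,T4) ✓  (H5,T6) ✓  (H5,T7) ✓
Counterexamples (restrictor pairs failing the scope): 1.

1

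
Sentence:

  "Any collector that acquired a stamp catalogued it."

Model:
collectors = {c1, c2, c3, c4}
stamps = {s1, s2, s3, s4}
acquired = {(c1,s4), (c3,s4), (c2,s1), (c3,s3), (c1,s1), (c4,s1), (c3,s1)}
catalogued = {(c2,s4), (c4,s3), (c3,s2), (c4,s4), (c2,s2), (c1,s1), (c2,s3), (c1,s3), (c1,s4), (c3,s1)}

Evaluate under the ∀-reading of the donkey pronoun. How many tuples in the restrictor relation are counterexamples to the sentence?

4

"it" takes "a stamp" as antecedent — a donkey pronoun bound across the clause boundary.
Strong reading: for every (c,s) with acquired(c,s), catalogued(c,s).
Restrictor pairs: (c1,s1) ✓  (c1,s4) ✓  (c2,s1) ✗  (c3,s1) ✓  (c3,s3) ✗  (c3,s4) ✗  (c4,s1) ✗
Counterexamples (restrictor pairs failing the scope): 4.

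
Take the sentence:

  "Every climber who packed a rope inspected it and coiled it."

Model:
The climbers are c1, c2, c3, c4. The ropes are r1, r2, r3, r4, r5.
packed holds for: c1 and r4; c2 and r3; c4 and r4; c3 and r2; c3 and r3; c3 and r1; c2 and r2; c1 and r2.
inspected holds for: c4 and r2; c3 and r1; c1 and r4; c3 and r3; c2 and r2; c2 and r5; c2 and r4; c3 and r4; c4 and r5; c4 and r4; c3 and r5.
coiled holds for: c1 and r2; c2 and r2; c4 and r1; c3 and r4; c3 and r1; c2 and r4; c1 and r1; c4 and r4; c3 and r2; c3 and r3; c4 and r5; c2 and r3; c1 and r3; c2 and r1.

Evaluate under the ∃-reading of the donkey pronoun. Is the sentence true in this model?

False

"it" takes "a rope" as antecedent — a donkey pronoun bound across the clause boundary.
Weak reading: every climber c with some packed-rope has at least one packed-rope r such that inspected(c,r) ∧ coiled(c,r).
Per climber: c1:✗  c2:✓  c3:✓  c4:✓
c1 has no witness among its packed-ropes.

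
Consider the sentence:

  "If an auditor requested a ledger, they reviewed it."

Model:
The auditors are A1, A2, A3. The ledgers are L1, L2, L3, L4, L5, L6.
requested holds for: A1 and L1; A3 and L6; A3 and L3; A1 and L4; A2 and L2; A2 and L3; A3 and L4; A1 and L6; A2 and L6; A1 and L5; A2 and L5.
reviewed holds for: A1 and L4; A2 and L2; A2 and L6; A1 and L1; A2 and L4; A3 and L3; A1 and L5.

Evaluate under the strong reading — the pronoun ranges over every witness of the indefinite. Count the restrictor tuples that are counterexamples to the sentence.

5

"it" takes "a ledger" as antecedent — a donkey pronoun bound across the clause boundary.
Strong reading: for every (a,l) with requested(a,l), reviewed(a,l).
Restrictor pairs: (A1,L1) ✓  (A1,L4) ✓  (A1,L5) ✓  (A1,L6) ✗  (A2,L2) ✓  (A2,L3) ✗  (A2,L5) ✗  (A2,L6) ✓  (A3,L3) ✓  (A3,L4) ✗  (A3,L6) ✗
Counterexamples (restrictor pairs failing the scope): 5.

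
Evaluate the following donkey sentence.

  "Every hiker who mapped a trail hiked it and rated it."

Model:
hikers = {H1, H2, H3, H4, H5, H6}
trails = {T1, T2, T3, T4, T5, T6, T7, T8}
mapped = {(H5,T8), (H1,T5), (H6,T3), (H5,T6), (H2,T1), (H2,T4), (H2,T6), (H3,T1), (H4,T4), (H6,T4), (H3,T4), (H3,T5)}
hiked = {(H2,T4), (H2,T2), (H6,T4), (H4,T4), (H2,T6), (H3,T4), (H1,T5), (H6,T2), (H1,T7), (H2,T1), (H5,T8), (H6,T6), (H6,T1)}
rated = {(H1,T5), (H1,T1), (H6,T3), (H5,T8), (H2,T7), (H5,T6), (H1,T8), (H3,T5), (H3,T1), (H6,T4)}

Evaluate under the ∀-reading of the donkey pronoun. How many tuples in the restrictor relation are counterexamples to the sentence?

"it" takes "a trail" as antecedent — a donkey pronoun bound across the clause boundary.
Strong reading: for every (h,t) with mapped(h,t), hiked(h,t) ∧ rated(h,t).
Restrictor pairs: (H1,T5) ✓  (H2,T1) ✗  (H2,T4) ✗  (H2,T6) ✗  (H3,T1) ✗  (H3,T4) ✗  (H3,T5) ✗  (H4,T4) ✗  (H5,T6) ✗  (H5,T8) ✓  (H6,T3) ✗  (H6,T4) ✓
Counterexamples (restrictor pairs failing the scope): 9.

9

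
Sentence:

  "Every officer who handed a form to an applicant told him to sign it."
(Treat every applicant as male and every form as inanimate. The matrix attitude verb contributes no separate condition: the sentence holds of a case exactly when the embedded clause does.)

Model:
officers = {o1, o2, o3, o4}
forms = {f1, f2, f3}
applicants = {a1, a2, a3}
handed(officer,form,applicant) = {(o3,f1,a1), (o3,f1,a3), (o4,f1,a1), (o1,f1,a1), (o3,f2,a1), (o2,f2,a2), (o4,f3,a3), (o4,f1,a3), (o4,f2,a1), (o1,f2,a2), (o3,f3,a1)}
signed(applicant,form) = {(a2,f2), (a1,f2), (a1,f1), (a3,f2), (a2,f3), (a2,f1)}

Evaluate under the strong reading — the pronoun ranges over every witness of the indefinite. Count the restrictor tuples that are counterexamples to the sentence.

4

"him" takes "an applicant" as antecedent and "it" takes "a form"; both are donkey pronouns co-varying with the restrictor.
Strong reading: for every (o,f,a) with handed(o,f,a), signed(a,f).
Restrictor triples: (o1,f1,a1)→signed(a1,f1) ✓  (o1,f2,a2)→signed(a2,f2) ✓  (o2,f2,a2)→signed(a2,f2) ✓  (o3,f1,a1)→signed(a1,f1) ✓  (o3,f1,a3)→signed(a3,f1) ✗  (o3,f2,a1)→signed(a1,f2) ✓  (o3,f3,a1)→signed(a1,f3) ✗  (o4,f1,a1)→signed(a1,f1) ✓  (o4,f1,a3)→signed(a3,f1) ✗  (o4,f2,a1)→signed(a1,f2) ✓  (o4,f3,a3)→signed(a3,f3) ✗
Counterexamples (restrictor triples failing the scope): 4.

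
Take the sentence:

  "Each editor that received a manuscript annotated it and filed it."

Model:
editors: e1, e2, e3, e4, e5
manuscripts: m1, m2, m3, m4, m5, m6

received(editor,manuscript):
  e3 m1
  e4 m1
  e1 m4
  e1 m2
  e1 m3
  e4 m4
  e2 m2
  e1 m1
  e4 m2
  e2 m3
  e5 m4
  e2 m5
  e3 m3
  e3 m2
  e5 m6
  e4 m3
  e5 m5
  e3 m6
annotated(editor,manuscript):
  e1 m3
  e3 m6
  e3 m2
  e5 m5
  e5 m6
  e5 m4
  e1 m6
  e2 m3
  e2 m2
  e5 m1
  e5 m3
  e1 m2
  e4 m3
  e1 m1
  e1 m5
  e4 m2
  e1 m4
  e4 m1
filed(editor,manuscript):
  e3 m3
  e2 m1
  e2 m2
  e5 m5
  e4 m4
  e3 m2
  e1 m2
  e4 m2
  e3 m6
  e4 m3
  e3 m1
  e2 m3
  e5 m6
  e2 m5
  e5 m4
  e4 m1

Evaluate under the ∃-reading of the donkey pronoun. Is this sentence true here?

"it" takes "a manuscript" as antecedent — a donkey pronoun bound across the clause boundary.
Weak reading: every editor e with some received-manuscript has at least one received-manuscript m such that annotated(e,m) ∧ filed(e,m).
Per editor: e1:✓  e2:✓  e3:✓  e4:✓  e5:✓
Every editor in the restrictor has a witness.

True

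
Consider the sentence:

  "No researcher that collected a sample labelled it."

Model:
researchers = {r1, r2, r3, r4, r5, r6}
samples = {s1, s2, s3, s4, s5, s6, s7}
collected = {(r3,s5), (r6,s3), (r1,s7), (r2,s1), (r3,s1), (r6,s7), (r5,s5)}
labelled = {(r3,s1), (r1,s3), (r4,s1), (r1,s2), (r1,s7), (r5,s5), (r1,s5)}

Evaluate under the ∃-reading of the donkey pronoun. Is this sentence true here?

"it" takes "a sample" as antecedent — a donkey pronoun bound across the clause boundary.
Truth condition: for no (r,s) with collected(r,s) does labelled(r,s) hold.
Restrictor pairs — does the scope hold? (r1,s7):holds  (r2,s1):fails  (r3,s1):holds  (r3,s5):fails  (r5,s5):holds  (r6,s3):fails  (r6,s7):fails
Scope holds for 3 pair(s), so the sentence is false.

False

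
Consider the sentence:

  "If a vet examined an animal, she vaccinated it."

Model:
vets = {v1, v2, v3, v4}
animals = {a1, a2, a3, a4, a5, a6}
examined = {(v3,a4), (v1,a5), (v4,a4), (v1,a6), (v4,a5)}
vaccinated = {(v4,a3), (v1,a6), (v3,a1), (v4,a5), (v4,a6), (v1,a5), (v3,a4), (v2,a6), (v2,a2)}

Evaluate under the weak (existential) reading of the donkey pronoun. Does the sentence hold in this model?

True

"it" takes "an animal" as antecedent — a donkey pronoun bound across the clause boundary.
Weak reading: every vet v with some examined-animal has at least one examined-animal a such that vaccinated(v,a).
Per vet: v1:✓  v3:✓  v4:✓
Every vet in the restrictor has a witness.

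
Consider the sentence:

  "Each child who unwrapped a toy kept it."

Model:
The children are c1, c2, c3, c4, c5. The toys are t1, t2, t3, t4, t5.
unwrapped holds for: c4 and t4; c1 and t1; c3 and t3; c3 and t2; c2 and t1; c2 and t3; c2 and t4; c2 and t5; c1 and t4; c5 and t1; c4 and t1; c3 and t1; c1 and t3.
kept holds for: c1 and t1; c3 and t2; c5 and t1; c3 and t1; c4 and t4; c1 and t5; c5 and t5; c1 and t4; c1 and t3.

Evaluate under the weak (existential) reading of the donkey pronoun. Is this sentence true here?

False

"it" takes "a toy" as antecedent — a donkey pronoun bound across the clause boundary.
Weak reading: every child c with some unwrapped-toy has at least one unwrapped-toy t such that kept(c,t).
Per child: c1:✓  c2:✗  c3:✓  c4:✓  c5:✓
c2 has no witness among its unwrapped-toys.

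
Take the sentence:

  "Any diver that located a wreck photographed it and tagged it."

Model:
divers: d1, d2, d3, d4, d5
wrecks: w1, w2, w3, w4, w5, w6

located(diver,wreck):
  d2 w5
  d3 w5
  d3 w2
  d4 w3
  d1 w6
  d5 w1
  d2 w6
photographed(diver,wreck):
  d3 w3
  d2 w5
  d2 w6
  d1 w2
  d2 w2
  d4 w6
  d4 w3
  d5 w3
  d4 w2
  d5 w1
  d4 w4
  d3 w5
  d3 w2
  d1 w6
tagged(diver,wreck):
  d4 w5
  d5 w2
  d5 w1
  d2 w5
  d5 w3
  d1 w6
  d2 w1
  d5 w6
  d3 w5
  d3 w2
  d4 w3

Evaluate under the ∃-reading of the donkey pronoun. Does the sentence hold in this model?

"it" takes "a wreck" as antecedent — a donkey pronoun bound across the clause boundary.
Weak reading: every diver d with some located-wreck has at least one located-wreck w such that photographed(d,w) ∧ tagged(d,w).
Per diver: d1:✓  d2:✓  d3:✓  d4:✓  d5:✓
Every diver in the restrictor has a witness.

True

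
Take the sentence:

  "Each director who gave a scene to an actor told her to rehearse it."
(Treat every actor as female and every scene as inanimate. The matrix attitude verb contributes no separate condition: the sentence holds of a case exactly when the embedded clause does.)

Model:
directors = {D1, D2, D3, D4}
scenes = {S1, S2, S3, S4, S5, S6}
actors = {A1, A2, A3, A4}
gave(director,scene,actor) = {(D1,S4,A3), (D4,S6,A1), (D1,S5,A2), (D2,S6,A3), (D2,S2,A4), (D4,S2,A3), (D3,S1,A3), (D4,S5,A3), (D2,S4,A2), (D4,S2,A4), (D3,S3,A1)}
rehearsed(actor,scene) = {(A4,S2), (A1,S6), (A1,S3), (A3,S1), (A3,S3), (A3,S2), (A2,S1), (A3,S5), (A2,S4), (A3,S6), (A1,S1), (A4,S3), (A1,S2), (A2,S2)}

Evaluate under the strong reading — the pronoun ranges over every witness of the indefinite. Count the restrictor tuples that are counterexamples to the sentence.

"her" takes "an actor" as antecedent and "it" takes "a scene"; both are donkey pronouns co-varying with the restrictor.
Strong reading: for every (d,s,a) with gave(d,s,a), rehearsed(a,s).
Restrictor triples: (D1,S4,A3)→rehearsed(A3,S4) ✗  (D1,S5,A2)→rehearsed(A2,S5) ✗  (D2,S2,A4)→rehearsed(A4,S2) ✓  (D2,S4,A2)→rehearsed(A2,S4) ✓  (D2,S6,A3)→rehearsed(A3,S6) ✓  (D3,S1,A3)→rehearsed(A3,S1) ✓  (D3,S3,A1)→rehearsed(A1,S3) ✓  (D4,S2,A3)→rehearsed(A3,S2) ✓  (D4,S2,A4)→rehearsed(A4,S2) ✓  (D4,S5,A3)→rehearsed(A3,S5) ✓  (D4,S6,A1)→rehearsed(A1,S6) ✓
Counterexamples (restrictor triples failing the scope): 2.

2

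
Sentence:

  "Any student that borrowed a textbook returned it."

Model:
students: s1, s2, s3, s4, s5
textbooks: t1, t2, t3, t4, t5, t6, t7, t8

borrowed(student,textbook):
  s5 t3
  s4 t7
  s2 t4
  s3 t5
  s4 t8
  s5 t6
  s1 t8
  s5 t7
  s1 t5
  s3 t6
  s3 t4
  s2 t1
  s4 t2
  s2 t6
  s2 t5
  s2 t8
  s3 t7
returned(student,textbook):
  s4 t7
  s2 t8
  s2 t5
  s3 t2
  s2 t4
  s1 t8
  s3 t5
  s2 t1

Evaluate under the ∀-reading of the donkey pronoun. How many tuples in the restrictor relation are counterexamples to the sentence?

10

"it" takes "a textbook" as antecedent — a donkey pronoun bound across the clause boundary.
Strong reading: for every (s,t) with borrowed(s,t), returned(s,t).
Restrictor pairs: (s1,t5) ✗  (s1,t8) ✓  (s2,t1) ✓  (s2,t4) ✓  (s2,t5) ✓  (s2,t6) ✗  (s2,t8) ✓  (s3,t4) ✗  (s3,t5) ✓  (s3,t6) ✗  (s3,t7) ✗  (s4,t2) ✗  (s4,t7) ✓  (s4,t8) ✗  (s5,t3) ✗  (s5,t6) ✗  (s5,t7) ✗
Counterexamples (restrictor pairs failing the scope): 10.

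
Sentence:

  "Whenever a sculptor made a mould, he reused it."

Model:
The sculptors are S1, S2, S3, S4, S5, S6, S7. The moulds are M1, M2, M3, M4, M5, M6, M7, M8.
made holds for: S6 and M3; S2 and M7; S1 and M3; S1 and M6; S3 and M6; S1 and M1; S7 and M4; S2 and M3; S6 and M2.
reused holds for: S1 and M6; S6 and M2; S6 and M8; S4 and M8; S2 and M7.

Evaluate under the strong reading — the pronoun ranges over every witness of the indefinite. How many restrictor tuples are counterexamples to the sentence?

"it" takes "a mould" as antecedent — a donkey pronoun bound across the clause boundary.
Strong reading: for every (s,m) with made(s,m), reused(s,m).
Restrictor pairs: (S1,M1) ✗  (S1,M3) ✗  (S1,M6) ✓  (S2,M3) ✗  (S2,M7) ✓  (S3,M6) ✗  (S6,M2) ✓  (S6,M3) ✗  (S7,M4) ✗
Counterexamples (restrictor pairs failing the scope): 6.

6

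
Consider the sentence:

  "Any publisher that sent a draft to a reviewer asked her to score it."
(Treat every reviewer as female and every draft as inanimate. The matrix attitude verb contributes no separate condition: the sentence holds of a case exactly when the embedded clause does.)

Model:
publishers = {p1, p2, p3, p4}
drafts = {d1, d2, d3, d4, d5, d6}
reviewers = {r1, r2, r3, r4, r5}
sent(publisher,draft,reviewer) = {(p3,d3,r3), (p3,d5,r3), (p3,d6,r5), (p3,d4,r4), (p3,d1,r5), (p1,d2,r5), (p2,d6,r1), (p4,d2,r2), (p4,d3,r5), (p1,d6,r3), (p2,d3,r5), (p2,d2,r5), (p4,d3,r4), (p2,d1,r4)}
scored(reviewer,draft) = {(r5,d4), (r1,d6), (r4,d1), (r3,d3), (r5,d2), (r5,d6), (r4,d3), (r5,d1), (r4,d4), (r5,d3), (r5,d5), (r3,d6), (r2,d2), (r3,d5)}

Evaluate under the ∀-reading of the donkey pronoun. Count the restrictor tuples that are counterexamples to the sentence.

0

"her" takes "a reviewer" as antecedent and "it" takes "a draft"; both are donkey pronouns co-varying with the restrictor.
Strong reading: for every (p,d,r) with sent(p,d,r), scored(r,d).
Restrictor triples: (p1,d2,r5)→scored(r5,d2) ✓  (p1,d6,r3)→scored(r3,d6) ✓  (p2,d1,r4)→scored(r4,d1) ✓  (p2,d2,r5)→scored(r5,d2) ✓  (p2,d3,r5)→scored(r5,d3) ✓  (p2,d6,r1)→scored(r1,d6) ✓  (p3,d1,r5)→scored(r5,d1) ✓  (p3,d3,r3)→scored(r3,d3) ✓  (p3,d4,r4)→scored(r4,d4) ✓  (p3,d5,r3)→scored(r3,d5) ✓  (p3,d6,r5)→scored(r5,d6) ✓  (p4,d2,r2)→scored(r2,d2) ✓  (p4,d3,r4)→scored(r4,d3) ✓  (p4,d3,r5)→scored(r5,d3) ✓
Counterexamples (restrictor triples failing the scope): 0.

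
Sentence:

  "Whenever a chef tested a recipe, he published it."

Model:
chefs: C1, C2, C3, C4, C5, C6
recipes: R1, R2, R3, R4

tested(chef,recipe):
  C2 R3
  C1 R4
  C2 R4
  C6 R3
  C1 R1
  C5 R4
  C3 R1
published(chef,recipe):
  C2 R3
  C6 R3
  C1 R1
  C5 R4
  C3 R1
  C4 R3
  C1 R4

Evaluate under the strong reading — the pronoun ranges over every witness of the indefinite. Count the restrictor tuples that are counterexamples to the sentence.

1

"it" takes "a recipe" as antecedent — a donkey pronoun bound across the clause boundary.
Strong reading: for every (c,r) with tested(c,r), published(c,r).
Restrictor pairs: (C1,R1) ✓  (C1,R4) ✓  (C2,R3) ✓  (C2,R4) ✗  (C3,R1) ✓  (C5,R4) ✓  (C6,R3) ✓
Counterexamples (restrictor pairs failing the scope): 1.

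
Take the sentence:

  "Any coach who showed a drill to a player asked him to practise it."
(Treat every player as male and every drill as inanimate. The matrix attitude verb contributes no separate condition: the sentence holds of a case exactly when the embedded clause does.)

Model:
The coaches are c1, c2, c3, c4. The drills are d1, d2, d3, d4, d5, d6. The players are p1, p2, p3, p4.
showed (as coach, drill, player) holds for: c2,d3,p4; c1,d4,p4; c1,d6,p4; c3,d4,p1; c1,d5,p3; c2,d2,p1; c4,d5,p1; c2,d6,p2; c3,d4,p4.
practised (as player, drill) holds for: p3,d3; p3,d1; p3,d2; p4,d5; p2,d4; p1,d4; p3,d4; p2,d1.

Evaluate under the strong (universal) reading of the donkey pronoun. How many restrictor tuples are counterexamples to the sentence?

8

"him" takes "a player" as antecedent and "it" takes "a drill"; both are donkey pronouns co-varying with the restrictor.
Strong reading: for every (c,d,p) with showed(c,d,p), practised(p,d).
Restrictor triples: (c1,d4,p4)→practised(p4,d4) ✗  (c1,d5,p3)→practised(p3,d5) ✗  (c1,d6,p4)→practised(p4,d6) ✗  (c2,d2,p1)→practised(p1,d2) ✗  (c2,d3,p4)→practised(p4,d3) ✗  (c2,d6,p2)→practised(p2,d6) ✗  (c3,d4,p1)→practised(p1,d4) ✓  (c3,d4,p4)→practised(p4,d4) ✗  (c4,d5,p1)→practised(p1,d5) ✗
Counterexamples (restrictor triples failing the scope): 8.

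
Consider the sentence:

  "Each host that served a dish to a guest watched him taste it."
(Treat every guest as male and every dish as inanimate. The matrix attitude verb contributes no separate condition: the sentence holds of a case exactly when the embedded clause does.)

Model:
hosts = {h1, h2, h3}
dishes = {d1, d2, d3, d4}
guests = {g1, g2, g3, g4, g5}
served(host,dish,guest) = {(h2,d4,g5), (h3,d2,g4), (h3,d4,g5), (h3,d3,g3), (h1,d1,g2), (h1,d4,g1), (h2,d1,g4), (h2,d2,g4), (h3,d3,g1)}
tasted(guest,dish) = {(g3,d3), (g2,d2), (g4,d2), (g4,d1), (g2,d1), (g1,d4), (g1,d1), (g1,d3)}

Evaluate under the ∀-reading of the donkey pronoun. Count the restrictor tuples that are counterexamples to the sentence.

"him" takes "a guest" as antecedent and "it" takes "a dish"; both are donkey pronouns co-varying with the restrictor.
Strong reading: for every (h,d,g) with served(h,d,g), tasted(g,d).
Restrictor triples: (h1,d1,g2)→tasted(g2,d1) ✓  (h1,d4,g1)→tasted(g1,d4) ✓  (h2,d1,g4)→tasted(g4,d1) ✓  (h2,d2,g4)→tasted(g4,d2) ✓  (h2,d4,g5)→tasted(g5,d4) ✗  (h3,d2,g4)→tasted(g4,d2) ✓  (h3,d3,g1)→tasted(g1,d3) ✓  (h3,d3,g3)→tasted(g3,d3) ✓  (h3,d4,g5)→tasted(g5,d4) ✗
Counterexamples (restrictor triples failing the scope): 2.

2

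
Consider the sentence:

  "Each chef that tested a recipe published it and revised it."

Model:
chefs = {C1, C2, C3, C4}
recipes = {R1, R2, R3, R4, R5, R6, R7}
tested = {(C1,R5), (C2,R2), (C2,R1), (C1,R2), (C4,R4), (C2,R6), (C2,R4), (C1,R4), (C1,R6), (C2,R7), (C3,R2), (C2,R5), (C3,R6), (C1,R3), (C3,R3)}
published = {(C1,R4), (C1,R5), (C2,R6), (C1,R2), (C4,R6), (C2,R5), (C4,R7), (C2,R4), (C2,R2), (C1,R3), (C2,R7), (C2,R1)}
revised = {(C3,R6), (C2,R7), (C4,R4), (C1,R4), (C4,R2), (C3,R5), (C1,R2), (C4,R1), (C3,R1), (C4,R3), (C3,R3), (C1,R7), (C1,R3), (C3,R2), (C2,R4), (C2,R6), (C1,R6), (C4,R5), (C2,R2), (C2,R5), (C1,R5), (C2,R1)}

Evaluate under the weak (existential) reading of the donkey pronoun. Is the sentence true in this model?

"it" takes "a recipe" as antecedent — a donkey pronoun bound across the clause boundary.
Weak reading: every chef c with some tested-recipe has at least one tested-recipe r such that published(c,r) ∧ revised(c,r).
Per chef: C1:✓  C2:✓  C3:✗  C4:✗
C3 has no witness among its tested-recipes.

False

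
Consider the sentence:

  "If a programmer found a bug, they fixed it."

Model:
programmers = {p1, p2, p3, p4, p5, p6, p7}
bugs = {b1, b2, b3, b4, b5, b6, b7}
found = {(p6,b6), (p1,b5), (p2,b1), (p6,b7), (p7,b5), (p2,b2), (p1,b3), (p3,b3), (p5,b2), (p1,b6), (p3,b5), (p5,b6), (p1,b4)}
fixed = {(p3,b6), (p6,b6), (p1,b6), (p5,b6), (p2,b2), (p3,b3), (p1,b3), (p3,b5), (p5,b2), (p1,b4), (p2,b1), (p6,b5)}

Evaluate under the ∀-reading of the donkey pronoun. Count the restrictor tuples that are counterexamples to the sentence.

"it" takes "a bug" as antecedent — a donkey pronoun bound across the clause boundary.
Strong reading: for every (p,b) with found(p,b), fixed(p,b).
Restrictor pairs: (p1,b3) ✓  (p1,b4) ✓  (p1,b5) ✗  (p1,b6) ✓  (p2,b1) ✓  (p2,b2) ✓  (p3,b3) ✓  (p3,b5) ✓  (p5,b2) ✓  (p5,b6) ✓  (p6,b6) ✓  (p6,b7) ✗  (p7,b5) ✗
Counterexamples (restrictor pairs failing the scope): 3.

3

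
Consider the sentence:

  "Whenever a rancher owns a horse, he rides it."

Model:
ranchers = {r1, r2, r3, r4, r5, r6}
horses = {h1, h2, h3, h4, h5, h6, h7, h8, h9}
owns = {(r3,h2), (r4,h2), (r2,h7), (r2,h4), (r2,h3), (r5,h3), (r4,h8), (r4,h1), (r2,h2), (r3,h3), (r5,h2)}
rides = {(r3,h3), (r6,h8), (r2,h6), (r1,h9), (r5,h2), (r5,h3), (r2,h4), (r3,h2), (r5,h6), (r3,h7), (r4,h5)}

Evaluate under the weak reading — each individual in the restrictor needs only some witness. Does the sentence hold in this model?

False

"it" takes "a horse" as antecedent — a donkey pronoun bound across the clause boundary.
Weak reading: every rancher r with some owns-horse has at least one owns-horse h such that rides(r,h).
Per rancher: r2:✓  r3:✓  r4:✗  r5:✓
r4 has no witness among its owns-horses.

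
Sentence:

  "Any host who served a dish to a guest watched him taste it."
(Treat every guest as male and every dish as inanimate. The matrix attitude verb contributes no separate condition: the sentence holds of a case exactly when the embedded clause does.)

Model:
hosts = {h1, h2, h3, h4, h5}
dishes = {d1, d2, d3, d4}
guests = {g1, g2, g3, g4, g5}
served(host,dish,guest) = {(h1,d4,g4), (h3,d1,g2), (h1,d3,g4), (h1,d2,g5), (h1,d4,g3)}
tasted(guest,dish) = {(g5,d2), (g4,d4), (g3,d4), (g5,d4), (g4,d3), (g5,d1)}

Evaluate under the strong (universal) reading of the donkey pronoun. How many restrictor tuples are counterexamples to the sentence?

"him" takes "a guest" as antecedent and "it" takes "a dish"; both are donkey pronouns co-varying with the restrictor.
Strong reading: for every (h,d,g) with served(h,d,g), tasted(g,d).
Restrictor triples: (h1,d2,g5)→tasted(g5,d2) ✓  (h1,d3,g4)→tasted(g4,d3) ✓  (h1,d4,g3)→tasted(g3,d4) ✓  (h1,d4,g4)→tasted(g4,d4) ✓  (h3,d1,g2)→tasted(g2,d1) ✗
Counterexamples (restrictor triples failing the scope): 1.

1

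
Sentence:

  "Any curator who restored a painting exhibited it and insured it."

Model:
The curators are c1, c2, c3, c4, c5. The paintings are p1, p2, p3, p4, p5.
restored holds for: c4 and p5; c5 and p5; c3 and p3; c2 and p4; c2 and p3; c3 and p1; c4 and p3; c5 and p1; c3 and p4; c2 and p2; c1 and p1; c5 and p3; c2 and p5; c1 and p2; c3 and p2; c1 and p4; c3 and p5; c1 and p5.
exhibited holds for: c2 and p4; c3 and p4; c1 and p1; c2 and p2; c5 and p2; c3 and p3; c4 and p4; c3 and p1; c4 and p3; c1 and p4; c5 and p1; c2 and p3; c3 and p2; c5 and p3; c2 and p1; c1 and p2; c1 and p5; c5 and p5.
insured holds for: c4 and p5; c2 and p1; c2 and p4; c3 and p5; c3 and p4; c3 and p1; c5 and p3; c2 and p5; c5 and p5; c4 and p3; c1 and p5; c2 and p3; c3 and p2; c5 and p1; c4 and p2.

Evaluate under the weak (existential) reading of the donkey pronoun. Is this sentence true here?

"it" takes "a painting" as antecedent — a donkey pronoun bound across the clause boundary.
Weak reading: every curator c with some restored-painting has at least one restored-painting p such that exhibited(c,p) ∧ insured(c,p).
Per curator: c1:✓  c2:✓  c3:✓  c4:✓  c5:✓
Every curator in the restrictor has a witness.

True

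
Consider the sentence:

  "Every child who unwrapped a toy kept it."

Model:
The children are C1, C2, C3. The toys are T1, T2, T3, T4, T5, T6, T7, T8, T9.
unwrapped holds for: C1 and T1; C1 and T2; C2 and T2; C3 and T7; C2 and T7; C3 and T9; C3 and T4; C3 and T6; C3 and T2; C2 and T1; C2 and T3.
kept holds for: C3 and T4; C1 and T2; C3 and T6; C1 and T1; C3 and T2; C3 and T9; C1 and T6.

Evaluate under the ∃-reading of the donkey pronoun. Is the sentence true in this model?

False

"it" takes "a toy" as antecedent — a donkey pronoun bound across the clause boundary.
Weak reading: every child c with some unwrapped-toy has at least one unwrapped-toy t such that kept(c,t).
Per child: C1:✓  C2:✗  C3:✓
C2 has no witness among its unwrapped-toys.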